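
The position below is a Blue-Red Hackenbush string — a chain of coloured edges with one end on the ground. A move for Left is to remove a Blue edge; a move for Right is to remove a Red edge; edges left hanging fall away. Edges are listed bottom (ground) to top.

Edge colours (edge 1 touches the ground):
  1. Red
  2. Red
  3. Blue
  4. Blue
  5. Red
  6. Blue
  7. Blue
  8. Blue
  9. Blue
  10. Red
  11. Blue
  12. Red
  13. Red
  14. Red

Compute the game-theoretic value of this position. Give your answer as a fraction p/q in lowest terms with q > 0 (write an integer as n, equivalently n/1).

-5167/4096

Recurse on prefixes of the 14-edge string Red Red Blue Blue Red Blue Blue Blue Blue Red Blue Red Red Red:
edge 1 of 14 (Red): { — | 0 } => -1
edge 2 of 14 (Red): { — | -1,0 } => -2
edge 3 of 14 (Blue): { -2 | -1,0 } => -3/2
edge 4 of 14 (Blue): { -2,-3/2 | -1,0 } => -5/4
edge 5 of 14 (Red): { -2,-3/2 | -5/4,-1,0 } => -11/8
edge 6 of 14 (Blue): { -2,-3/2,-11/8 | -5/4,-1,0 } => -21/16
edge 7 of 14 (Blue): { -2,-3/2,-11/8,-21/16 | -5/4,-1,0 } => -41/32
edge 8 of 14 (Blue): { -2,-3/2,-11/8,-21/16,-41/32 | -5/4,-1,0 } => -81/64
edge 9 of 14 (Blue): { -2,-3/2,-11/8,-21/16,-41/32,-81/64 | -5/4,-1,0 } => -161/128
edge 10 of 14 (Red): { -2,-3/2,-11/8,-21/16,-41/32,-81/64 | -161/128,-5/4,-1,0 } => -323/256
edge 11 of 14 (Blue): { -2,-3/2,-11/8,-21/16,-41/32,-81/64,-323/256 | -161/128,-5/4,-1,0 } => -645/512
edge 12 of 14 (Red): { -2,-3/2,-11/8,-21/16,-41/32,-81/64,-323/256 | -645/512,-161/128,-5/4,-1,0 } => -1291/1024
edge 13 of 14 (Red): { -2,-3/2,-11/8,-21/16,-41/32,-81/64,-323/256 | -1291/1024,-645/512,-161/128,-5/4,-1,0 } => -2583/2048
edge 14 of 14 (Red): { -2,-3/2,-11/8,-21/16,-41/32,-81/64,-323/256 | -2583/2048,-1291/1024,-645/512,-161/128,-5/4,-1,0 } => -5167/4096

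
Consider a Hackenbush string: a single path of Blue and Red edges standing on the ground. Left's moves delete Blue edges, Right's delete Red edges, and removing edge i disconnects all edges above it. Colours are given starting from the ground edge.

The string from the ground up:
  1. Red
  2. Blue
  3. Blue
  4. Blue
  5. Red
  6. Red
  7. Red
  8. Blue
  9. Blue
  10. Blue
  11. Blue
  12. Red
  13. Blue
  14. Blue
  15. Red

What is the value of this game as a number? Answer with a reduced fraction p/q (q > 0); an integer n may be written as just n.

-3603/16384

g(R) = { (no moves) | 0 } → -1
g(RB) = { -1 | 0 } → -1/2
g(RBB) = { -1,-1/2 | 0 } → -1/4
g(RBBB) = { -1,-1/2,-1/4 | 0 } → -1/8
g(RBBBR) = { -1,-1/2,-1/4 | -1/8,0 } → -3/16
g(RBBBRR) = { -1,-1/2,-1/4 | -3/16,-1/8,0 } → -7/32
g(RBBBRRR) = { -1,-1/2,-1/4 | -7/32,-3/16,-1/8,0 } → -15/64
g(RBBBRRRB) = { -1,-1/2,-1/4,-15/64 | -7/32,-3/16,-1/8,0 } → -29/128
g(RBBBRRRBB) = { -1,-1/2,-1/4,-15/64,-29/128 | -7/32,-3/16,-1/8,0 } → -57/256
g(RBBBRRRBBB) = { -1,-1/2,-1/4,-15/64,-29/128,-57/256 | -7/32,-3/16,-1/8,0 } → -113/512
g(RBBBRRRBBBB) = { -1,-1/2,-1/4,-15/64,-29/128,-57/256,-113/512 | -7/32,-3/16,-1/8,0 } → -225/1024
g(RBBBRRRBBBBR) = { -1,-1/2,-1/4,-15/64,-29/128,-57/256,-113/512 | -225/1024,-7/32,-3/16,-1/8,0 } → -451/2048
g(RBBBRRRBBBBRB) = { -1,-1/2,-1/4,-15/64,-29/128,-57/256,-113/512,-451/2048 | -225/1024,-7/32,-3/16,-1/8,0 } → -901/4096
g(RBBBRRRBBBBRBB) = { -1,-1/2,-1/4,-15/64,-29/128,-57/256,-113/512,-451/2048,-901/4096 | -225/1024,-7/32,-3/16,-1/8,0 } → -1801/8192
g(RBBBRRRBBBBRBBR) = { -1,-1/2,-1/4,-15/64,-29/128,-57/256,-113/512,-451/2048,-901/4096 | -1801/8192,-225/1024,-7/32,-3/16,-1/8,0 } → -3603/16384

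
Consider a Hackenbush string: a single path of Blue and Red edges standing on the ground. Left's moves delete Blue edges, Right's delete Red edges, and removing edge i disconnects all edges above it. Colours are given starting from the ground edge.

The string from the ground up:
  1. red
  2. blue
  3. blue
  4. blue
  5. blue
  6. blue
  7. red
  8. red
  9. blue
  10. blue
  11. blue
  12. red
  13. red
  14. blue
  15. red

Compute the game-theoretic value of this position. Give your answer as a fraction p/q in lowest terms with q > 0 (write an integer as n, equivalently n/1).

-795/16384

Recurse on prefixes of the 15-edge string red blue blue blue blue blue red red blue blue blue red red blue red:
1 of 15 · r · max L −∞ · min R 0 — -1
2 of 15 · rb · max L -1 · min R 0 — -1/2
3 of 15 · rbb · max L -1/2 · min R 0 — -1/4
4 of 15 · rbbb · max L -1/4 · min R 0 — -1/8
5 of 15 · rbbbb · max L -1/8 · min R 0 — -1/16
6 of 15 · rbbbbb · max L -1/16 · min R 0 — -1/32
7 of 15 · rbbbbbr · max L -1/16 · min R -1/32 — -3/64
8 of 15 · rbbbbbrr · max L -1/16 · min R -3/64 — -7/128
9 of 15 · rbbbbbrrb · max L -7/128 · min R -3/64 — -13/256
10 of 15 · rbbbbbrrbb · max L -13/256 · min R -3/64 — -25/512
11 of 15 · rbbbbbrrbbb · max L -25/512 · min R -3/64 — -49/1024
12 of 15 · rbbbbbrrbbbr · max L -25/512 · min R -49/1024 — -99/2048
13 of 15 · rbbbbbrrbbbrr · max L -25/512 · min R -99/2048 — -199/4096
14 of 15 · rbbbbbrrbbbrrb · max L -199/4096 · min R -99/2048 — -397/8192
15 of 15 · rbbbbbrrbbbrrbr · max L -199/4096 · min R -397/8192 — -795/16384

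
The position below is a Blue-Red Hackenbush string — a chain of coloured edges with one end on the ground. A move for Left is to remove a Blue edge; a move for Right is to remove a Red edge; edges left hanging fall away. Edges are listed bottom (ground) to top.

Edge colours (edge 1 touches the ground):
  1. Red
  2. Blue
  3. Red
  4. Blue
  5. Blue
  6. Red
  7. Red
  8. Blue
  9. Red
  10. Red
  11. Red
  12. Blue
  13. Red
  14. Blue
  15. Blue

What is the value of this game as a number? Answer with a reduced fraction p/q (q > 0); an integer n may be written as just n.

-9961/16384

step 1: add Red to get R; options L={ ∅ } R={ 0 } — -1
step 2: add Blue to get RB; options L={ -1 } R={ 0 } — -1/2
step 3: add Red to get RBR; options L={ -1 } R={ -1/2 0 } — -3/4
step 4: add Blue to get RBRB; options L={ -1 -3/4 } R={ -1/2 0 } — -5/8
step 5: add Blue to get RBRBB; options L={ -1 -3/4 -5/8 } R={ -1/2 0 } — -9/16
step 6: add Red to get RBRBBR; options L={ -1 -3/4 -5/8 } R={ -9/16 -1/2 0 } — -19/32
step 7: add Red to get RBRBBRR; options L={ -1 -3/4 -5/8 } R={ -19/32 -9/16 -1/2 0 } — -39/64
step 8: add Blue to get RBRBBRRB; options L={ -1 -3/4 -5/8 -39/64 } R={ -19/32 -9/16 -1/2 0 } — -77/128
step 9: add Red to get RBRBBRRBR; options L={ -1 -3/4 -5/8 -39/64 } R={ -77/128 -19/32 -9/16 -1/2 0 } — -155/256
step 10: add Red to get RBRBBRRBRR; options L={ -1 -3/4 -5/8 -39/64 } R={ -155/256 -77/128 -19/32 -9/16 -1/2 0 } — -311/512
step 11: add Red to get RBRBBRRBRRR; options L={ -1 -3/4 -5/8 -39/64 } R={ -311/512 -155/256 -77/128 -19/32 -9/16 -1/2 0 } — -623/1024
step 12: add Blue to get RBRBBRRBRRRB; options L={ -1 -3/4 -5/8 -39/64 -623/1024 } R={ -311/512 -155/256 -77/128 -19/32 -9/16 -1/2 0 } — -1245/2048
step 13: add Red to get RBRBBRRBRRRBR; options L={ -1 -3/4 -5/8 -39/64 -623/1024 } R={ -1245/2048 -311/512 -155/256 -77/128 -19/32 -9/16 -1/2 0 } — -2491/4096
step 14: add Blue to get RBRBBRRBRRRBRB; options L={ -1 -3/4 -5/8 -39/64 -623/1024 -2491/4096 } R={ -1245/2048 -311/512 -155/256 -77/128 -19/32 -9/16 -1/2 0 } — -4981/8192
step 15: add Blue to get RBRBBRRBRRRBRBB; options L={ -1 -3/4 -5/8 -39/64 -623/1024 -2491/4096 -4981/8192 } R={ -1245/2048 -311/512 -155/256 -77/128 -19/32 -9/16 -1/2 0 } — -9961/16384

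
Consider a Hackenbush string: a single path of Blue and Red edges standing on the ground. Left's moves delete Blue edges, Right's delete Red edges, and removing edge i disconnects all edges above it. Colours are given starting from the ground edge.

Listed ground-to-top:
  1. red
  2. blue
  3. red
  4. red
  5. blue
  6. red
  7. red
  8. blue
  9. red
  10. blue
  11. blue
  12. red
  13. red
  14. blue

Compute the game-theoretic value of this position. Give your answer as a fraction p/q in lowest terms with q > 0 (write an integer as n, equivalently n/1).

Build g(s[:k]) for k = 1..14, string s = red blue red red blue red red blue red blue blue red red blue.
1 of 14 · r · max L −∞ · min R 0 ⇒ -1
2 of 14 · rb · max L -1 · min R 0 ⇒ -1/2
3 of 14 · rbr · max L -1 · min R -1/2 ⇒ -3/4
4 of 14 · rbrr · max L -1 · min R -3/4 ⇒ -7/8
5 of 14 · rbrrb · max L -7/8 · min R -3/4 ⇒ -13/16
6 of 14 · rbrrbr · max L -7/8 · min R -13/16 ⇒ -27/32
7 of 14 · rbrrbrr · max L -7/8 · min R -27/32 ⇒ -55/64
8 of 14 · rbrrbrrb · max L -55/64 · min R -27/32 ⇒ -109/128
9 of 14 · rbrrbrrbr · max L -55/64 · min R -109/128 ⇒ -219/256
10 of 14 · rbrrbrrbrb · max L -219/256 · min R -109/128 ⇒ -437/512
11 of 14 · rbrrbrrbrbb · max L -437/512 · min R -109/128 ⇒ -873/1024
12 of 14 · rbrrbrrbrbbr · max L -437/512 · min R -873/1024 ⇒ -1747/2048
13 of 14 · rbrrbrrbrbbrr · max L -437/512 · min R -1747/2048 ⇒ -3495/4096
14 of 14 · rbrrbrrbrbbrrb · max L -3495/4096 · min R -1747/2048 ⇒ -6989/8192

-6989/8192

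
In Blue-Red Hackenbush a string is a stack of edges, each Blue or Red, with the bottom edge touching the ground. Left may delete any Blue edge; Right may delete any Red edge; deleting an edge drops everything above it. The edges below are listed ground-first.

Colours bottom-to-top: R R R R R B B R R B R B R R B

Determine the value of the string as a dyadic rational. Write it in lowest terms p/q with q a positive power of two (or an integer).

-4525/1024

R: Left { (no moves) }, Right { 0 } = simplest -1
RR: Left { (no moves) }, Right { -1 0 } = simplest -2
RRR: Left { (no moves) }, Right { -2 -1 0 } = simplest -3
RRRR: Left { (no moves) }, Right { -3 -2 -1 0 } = simplest -4
RRRRR: Left { (no moves) }, Right { -4 -3 -2 -1 0 } = simplest -5
RRRRRB: Left { -5 }, Right { -4 -3 -2 -1 0 } = simplest -9/2
RRRRRBB: Left { -5 -9/2 }, Right { -4 -3 -2 -1 0 } = simplest -17/4
RRRRRBBR: Left { -5 -9/2 }, Right { -17/4 -4 -3 -2 -1 0 } = simplest -35/8
RRRRRBBRR: Left { -5 -9/2 }, Right { -35/8 -17/4 -4 -3 -2 -1 0 } = simplest -71/16
RRRRRBBRRB: Left { -5 -9/2 -71/16 }, Right { -35/8 -17/4 -4 -3 -2 -1 0 } = simplest -141/32
RRRRRBBRRBR: Left { -5 -9/2 -71/16 }, Right { -141/32 -35/8 -17/4 -4 -3 -2 -1 0 } = simplest -283/64
RRRRRBBRRBRB: Left { -5 -9/2 -71/16 -283/64 }, Right { -141/32 -35/8 -17/4 -4 -3 -2 -1 0 } = simplest -565/128
RRRRRBBRRBRBR: Left { -5 -9/2 -71/16 -283/64 }, Right { -565/128 -141/32 -35/8 -17/4 -4 -3 -2 -1 0 } = simplest -1131/256
RRRRRBBRRBRBRR: Left { -5 -9/2 -71/16 -283/64 }, Right { -1131/256 -565/128 -141/32 -35/8 -17/4 -4 -3 -2 -1 0 } = simplest -2263/512
RRRRRBBRRBRBRRB: Left { -5 -9/2 -71/16 -283/64 -2263/512 }, Right { -1131/256 -565/128 -141/32 -35/8 -17/4 -4 -3 -2 -1 0 } = simplest -4525/1024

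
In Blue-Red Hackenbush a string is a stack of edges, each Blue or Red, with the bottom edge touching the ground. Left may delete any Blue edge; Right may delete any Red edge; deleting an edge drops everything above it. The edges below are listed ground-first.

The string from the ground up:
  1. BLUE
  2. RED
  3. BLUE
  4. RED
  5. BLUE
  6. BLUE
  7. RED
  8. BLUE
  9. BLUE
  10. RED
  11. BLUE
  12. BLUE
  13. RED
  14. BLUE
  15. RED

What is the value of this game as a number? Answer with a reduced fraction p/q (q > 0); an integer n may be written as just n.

Prefix values for BLUE RED BLUE RED BLUE BLUE RED BLUE BLUE RED BLUE BLUE RED BLUE RED via {L|R} + simplicity:
G_1 [B]  L=[0]  R=[none]  → 1
G_2 [BR]  L=[0]  R=[1]  → 1/2
G_3 [BRB]  L=[0; 1/2]  R=[1]  → 3/4
G_4 [BRBR]  L=[0; 1/2]  R=[3/4; 1]  → 5/8
G_5 [BRBRB]  L=[0; 1/2; 5/8]  R=[3/4; 1]  → 11/16
G_6 [BRBRBB]  L=[0; 1/2; 5/8; 11/16]  R=[3/4; 1]  → 23/32
G_7 [BRBRBBR]  L=[0; 1/2; 5/8; 11/16]  R=[23/32; 3/4; 1]  → 45/64
G_8 [BRBRBBRB]  L=[0; 1/2; 5/8; 11/16; 45/64]  R=[23/32; 3/4; 1]  → 91/128
G_9 [BRBRBBRBB]  L=[0; 1/2; 5/8; 11/16; 45/64; 91/128]  R=[23/32; 3/4; 1]  → 183/256
G_10 [BRBRBBRBBR]  L=[0; 1/2; 5/8; 11/16; 45/64; 91/128]  R=[183/256; 23/32; 3/4; 1]  → 365/512
G_11 [BRBRBBRBBRB]  L=[0; 1/2; 5/8; 11/16; 45/64; 91/128; 365/512]  R=[183/256; 23/32; 3/4; 1]  → 731/1024
G_12 [BRBRBBRBBRBB]  L=[0; 1/2; 5/8; 11/16; 45/64; 91/128; 365/512; 731/1024]  R=[183/256; 23/32; 3/4; 1]  → 1463/2048
G_13 [BRBRBBRBBRBBR]  L=[0; 1/2; 5/8; 11/16; 45/64; 91/128; 365/512; 731/1024]  R=[1463/2048; 183/256; 23/32; 3/4; 1]  → 2925/4096
G_14 [BRBRBBRBBRBBRB]  L=[0; 1/2; 5/8; 11/16; 45/64; 91/128; 365/512; 731/1024; 2925/4096]  R=[1463/2048; 183/256; 23/32; 3/4; 1]  → 5851/8192
G_15 [BRBRBBRBBRBBRBR]  L=[0; 1/2; 5/8; 11/16; 45/64; 91/128; 365/512; 731/1024; 2925/4096]  R=[5851/8192; 1463/2048; 183/256; 23/32; 3/4; 1]  → 11701/16384

11701/16384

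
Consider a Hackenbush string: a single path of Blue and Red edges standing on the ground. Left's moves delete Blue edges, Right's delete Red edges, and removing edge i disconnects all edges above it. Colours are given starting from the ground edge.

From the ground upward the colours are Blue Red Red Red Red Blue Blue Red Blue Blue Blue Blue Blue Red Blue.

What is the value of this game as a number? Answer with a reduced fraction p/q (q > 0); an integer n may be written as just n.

1787/16384

edge 1 of 15 (Blue): { 0 |  } so 1
edge 2 of 15 (Red): { 0 | 1 } so 1/2
edge 3 of 15 (Red): { 0 | 1/2 1 } so 1/4
edge 4 of 15 (Red): { 0 | 1/4 1/2 1 } so 1/8
edge 5 of 15 (Red): { 0 | 1/8 1/4 1/2 1 } so 1/16
edge 6 of 15 (Blue): { 0 1/16 | 1/8 1/4 1/2 1 } so 3/32
edge 7 of 15 (Blue): { 0 1/16 3/32 | 1/8 1/4 1/2 1 } so 7/64
edge 8 of 15 (Red): { 0 1/16 3/32 | 7/64 1/8 1/4 1/2 1 } so 13/128
edge 9 of 15 (Blue): { 0 1/16 3/32 13/128 | 7/64 1/8 1/4 1/2 1 } so 27/256
edge 10 of 15 (Blue): { 0 1/16 3/32 13/128 27/256 | 7/64 1/8 1/4 1/2 1 } so 55/512
edge 11 of 15 (Blue): { 0 1/16 3/32 13/128 27/256 55/512 | 7/64 1/8 1/4 1/2 1 } so 111/1024
edge 12 of 15 (Blue): { 0 1/16 3/32 13/128 27/256 55/512 111/1024 | 7/64 1/8 1/4 1/2 1 } so 223/2048
edge 13 of 15 (Blue): { 0 1/16 3/32 13/128 27/256 55/512 111/1024 223/2048 | 7/64 1/8 1/4 1/2 1 } so 447/4096
edge 14 of 15 (Red): { 0 1/16 3/32 13/128 27/256 55/512 111/1024 223/2048 | 447/4096 7/64 1/8 1/4 1/2 1 } so 893/8192
edge 15 of 15 (Blue): { 0 1/16 3/32 13/128 27/256 55/512 111/1024 223/2048 893/8192 | 447/4096 7/64 1/8 1/4 1/2 1 } so 1787/16384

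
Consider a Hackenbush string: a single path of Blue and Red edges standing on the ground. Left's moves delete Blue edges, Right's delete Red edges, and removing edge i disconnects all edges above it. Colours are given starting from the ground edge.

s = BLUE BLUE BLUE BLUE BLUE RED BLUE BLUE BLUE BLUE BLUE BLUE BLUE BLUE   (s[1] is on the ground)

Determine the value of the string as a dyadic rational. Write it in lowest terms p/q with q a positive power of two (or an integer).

2559/512

edge 1 of 14 (BLUE): { 0 | none } -> 1
edge 2 of 14 (BLUE): { 0,1 | none } -> 2
edge 3 of 14 (BLUE): { 0,1,2 | none } -> 3
edge 4 of 14 (BLUE): { 0,1,2,3 | none } -> 4
edge 5 of 14 (BLUE): { 0,1,2,3,4 | none } -> 5
edge 6 of 14 (RED): { 0,1,2,3,4 | 5 } -> 9/2
edge 7 of 14 (BLUE): { 0,1,2,3,4,9/2 | 5 } -> 19/4
edge 8 of 14 (BLUE): { 0,1,2,3,4,9/2,19/4 | 5 } -> 39/8
edge 9 of 14 (BLUE): { 0,1,2,3,4,9/2,19/4,39/8 | 5 } -> 79/16
edge 10 of 14 (BLUE): { 0,1,2,3,4,9/2,19/4,39/8,79/16 | 5 } -> 159/32
edge 11 of 14 (BLUE): { 0,1,2,3,4,9/2,19/4,39/8,79/16,159/32 | 5 } -> 319/64
edge 12 of 14 (BLUE): { 0,1,2,3,4,9/2,19/4,39/8,79/16,159/32,319/64 | 5 } -> 639/128
edge 13 of 14 (BLUE): { 0,1,2,3,4,9/2,19/4,39/8,79/16,159/32,319/64,639/128 | 5 } -> 1279/256
edge 14 of 14 (BLUE): { 0,1,2,3,4,9/2,19/4,39/8,79/16,159/32,319/64,639/128,1279/256 | 5 } -> 2559/512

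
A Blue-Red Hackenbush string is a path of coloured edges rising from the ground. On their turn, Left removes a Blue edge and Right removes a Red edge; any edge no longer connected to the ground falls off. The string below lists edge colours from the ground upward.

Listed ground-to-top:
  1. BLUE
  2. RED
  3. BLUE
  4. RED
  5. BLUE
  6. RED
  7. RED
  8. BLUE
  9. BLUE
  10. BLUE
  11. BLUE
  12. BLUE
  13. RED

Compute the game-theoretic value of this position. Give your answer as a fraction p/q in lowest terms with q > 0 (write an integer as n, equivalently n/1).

2685/4096

Prefix values for BLUE RED BLUE RED BLUE RED RED BLUE BLUE BLUE BLUE BLUE RED via {L|R} + simplicity:
g(B) = { 0 | — } => 1
g(BR) = { 0 | 1 } => 1/2
g(BRB) = { 0 1/2 | 1 } => 3/4
g(BRBR) = { 0 1/2 | 3/4 1 } => 5/8
g(BRBRB) = { 0 1/2 5/8 | 3/4 1 } => 11/16
g(BRBRBR) = { 0 1/2 5/8 | 11/16 3/4 1 } => 21/32
g(BRBRBRR) = { 0 1/2 5/8 | 21/32 11/16 3/4 1 } => 41/64
g(BRBRBRRB) = { 0 1/2 5/8 41/64 | 21/32 11/16 3/4 1 } => 83/128
g(BRBRBRRBB) = { 0 1/2 5/8 41/64 83/128 | 21/32 11/16 3/4 1 } => 167/256
g(BRBRBRRBBB) = { 0 1/2 5/8 41/64 83/128 167/256 | 21/32 11/16 3/4 1 } => 335/512
g(BRBRBRRBBBB) = { 0 1/2 5/8 41/64 83/128 167/256 335/512 | 21/32 11/16 3/4 1 } => 671/1024
g(BRBRBRRBBBBB) = { 0 1/2 5/8 41/64 83/128 167/256 335/512 671/1024 | 21/32 11/16 3/4 1 } => 1343/2048
g(BRBRBRRBBBBBR) = { 0 1/2 5/8 41/64 83/128 167/256 335/512 671/1024 | 1343/2048 21/32 11/16 3/4 1 } => 2685/4096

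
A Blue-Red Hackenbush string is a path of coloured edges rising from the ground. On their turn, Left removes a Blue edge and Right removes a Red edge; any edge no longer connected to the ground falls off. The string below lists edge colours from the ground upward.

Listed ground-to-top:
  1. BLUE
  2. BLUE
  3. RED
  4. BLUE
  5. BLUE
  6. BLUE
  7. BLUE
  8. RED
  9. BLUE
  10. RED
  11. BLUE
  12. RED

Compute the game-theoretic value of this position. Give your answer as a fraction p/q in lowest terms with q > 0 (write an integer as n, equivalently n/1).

step 1: add BLUE to get B; options L={ 0 } R={  } gives 1
step 2: add BLUE to get BB; options L={ 0 1 } R={  } gives 2
step 3: add RED to get BBR; options L={ 0 1 } R={ 2 } gives 3/2
step 4: add BLUE to get BBRB; options L={ 0 1 3/2 } R={ 2 } gives 7/4
step 5: add BLUE to get BBRBB; options L={ 0 1 3/2 7/4 } R={ 2 } gives 15/8
step 6: add BLUE to get BBRBBB; options L={ 0 1 3/2 7/4 15/8 } R={ 2 } gives 31/16
step 7: add BLUE to get BBRBBBB; options L={ 0 1 3/2 7/4 15/8 31/16 } R={ 2 } gives 63/32
step 8: add RED to get BBRBBBBR; options L={ 0 1 3/2 7/4 15/8 31/16 } R={ 63/32 2 } gives 125/64
step 9: add BLUE to get BBRBBBBRB; options L={ 0 1 3/2 7/4 15/8 31/16 125/64 } R={ 63/32 2 } gives 251/128
step 10: add RED to get BBRBBBBRBR; options L={ 0 1 3/2 7/4 15/8 31/16 125/64 } R={ 251/128 63/32 2 } gives 501/256
step 11: add BLUE to get BBRBBBBRBRB; options L={ 0 1 3/2 7/4 15/8 31/16 125/64 501/256 } R={ 251/128 63/32 2 } gives 1003/512
step 12: add RED to get BBRBBBBRBRBR; options L={ 0 1 3/2 7/4 15/8 31/16 125/64 501/256 } R={ 1003/512 251/128 63/32 2 } gives 2005/1024

2005/1024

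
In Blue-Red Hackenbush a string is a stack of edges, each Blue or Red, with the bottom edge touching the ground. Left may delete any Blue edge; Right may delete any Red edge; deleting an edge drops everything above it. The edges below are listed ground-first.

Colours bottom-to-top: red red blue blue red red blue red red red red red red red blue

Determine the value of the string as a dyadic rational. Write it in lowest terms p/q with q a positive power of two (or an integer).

-11773/8192

value_1 [r]  L=[]  R=[0]  = -1
value_2 [rr]  L=[]  R=[-1, 0]  = -2
value_3 [rrb]  L=[-2]  R=[-1, 0]  = -3/2
value_4 [rrbb]  L=[-2, -3/2]  R=[-1, 0]  = -5/4
value_5 [rrbbr]  L=[-2, -3/2]  R=[-5/4, -1, 0]  = -11/8
value_6 [rrbbrr]  L=[-2, -3/2]  R=[-11/8, -5/4, -1, 0]  = -23/16
value_7 [rrbbrrb]  L=[-2, -3/2, -23/16]  R=[-11/8, -5/4, -1, 0]  = -45/32
value_8 [rrbbrrbr]  L=[-2, -3/2, -23/16]  R=[-45/32, -11/8, -5/4, -1, 0]  = -91/64
value_9 [rrbbrrbrr]  L=[-2, -3/2, -23/16]  R=[-91/64, -45/32, -11/8, -5/4, -1, 0]  = -183/128
value_10 [rrbbrrbrrr]  L=[-2, -3/2, -23/16]  R=[-183/128, -91/64, -45/32, -11/8, -5/4, -1, 0]  = -367/256
value_11 [rrbbrrbrrrr]  L=[-2, -3/2, -23/16]  R=[-367/256, -183/128, -91/64, -45/32, -11/8, -5/4, -1, 0]  = -735/512
value_12 [rrbbrrbrrrrr]  L=[-2, -3/2, -23/16]  R=[-735/512, -367/256, -183/128, -91/64, -45/32, -11/8, -5/4, -1, 0]  = -1471/1024
value_13 [rrbbrrbrrrrrr]  L=[-2, -3/2, -23/16]  R=[-1471/1024, -735/512, -367/256, -183/128, -91/64, -45/32, -11/8, -5/4, -1, 0]  = -2943/2048
value_14 [rrbbrrbrrrrrrr]  L=[-2, -3/2, -23/16]  R=[-2943/2048, -1471/1024, -735/512, -367/256, -183/128, -91/64, -45/32, -11/8, -5/4, -1, 0]  = -5887/4096
value_15 [rrbbrrbrrrrrrrb]  L=[-2, -3/2, -23/16, -5887/4096]  R=[-2943/2048, -1471/1024, -735/512, -367/256, -183/128, -91/64, -45/32, -11/8, -5/4, -1, 0]  = -11773/8192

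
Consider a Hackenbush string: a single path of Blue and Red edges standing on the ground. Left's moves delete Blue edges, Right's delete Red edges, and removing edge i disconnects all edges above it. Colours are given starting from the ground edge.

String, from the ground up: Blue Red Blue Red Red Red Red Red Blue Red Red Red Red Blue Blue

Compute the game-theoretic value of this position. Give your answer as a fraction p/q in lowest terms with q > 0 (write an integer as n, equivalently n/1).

Recurse on prefixes of the 15-edge string Blue Red Blue Red Red Red Red Red Blue Red Red Red Red Blue Blue:
1 of 15 · B · max L 0 · min R +∞ = 1
2 of 15 · BR · max L 0 · min R 1 = 1/2
3 of 15 · BRB · max L 1/2 · min R 1 = 3/4
4 of 15 · BRBR · max L 1/2 · min R 3/4 = 5/8
5 of 15 · BRBRR · max L 1/2 · min R 5/8 = 9/16
6 of 15 · BRBRRR · max L 1/2 · min R 9/16 = 17/32
7 of 15 · BRBRRRR · max L 1/2 · min R 17/32 = 33/64
8 of 15 · BRBRRRRR · max L 1/2 · min R 33/64 = 65/128
9 of 15 · BRBRRRRRB · max L 65/128 · min R 33/64 = 131/256
10 of 15 · BRBRRRRRBR · max L 65/128 · min R 131/256 = 261/512
11 of 15 · BRBRRRRRBRR · max L 65/128 · min R 261/512 = 521/1024
12 of 15 · BRBRRRRRBRRR · max L 65/128 · min R 521/1024 = 1041/2048
13 of 15 · BRBRRRRRBRRRR · max L 65/128 · min R 1041/2048 = 2081/4096
14 of 15 · BRBRRRRRBRRRRB · max L 2081/4096 · min R 1041/2048 = 4163/8192
15 of 15 · BRBRRRRRBRRRRBB · max L 4163/8192 · min R 1041/2048 = 8327/16384

8327/16384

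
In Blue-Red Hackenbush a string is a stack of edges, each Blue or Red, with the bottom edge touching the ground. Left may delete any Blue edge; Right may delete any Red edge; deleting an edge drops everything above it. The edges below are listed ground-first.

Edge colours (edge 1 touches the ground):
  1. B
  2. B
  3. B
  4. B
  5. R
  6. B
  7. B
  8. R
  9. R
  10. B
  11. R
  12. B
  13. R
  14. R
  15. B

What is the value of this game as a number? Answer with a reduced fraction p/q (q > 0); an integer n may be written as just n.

7763/2048

Prefix values for B B B B R B B R R B R B R R B via {L|R} + simplicity:
step 1: add B to get B; options L={ 0 } R={ — } so 1
step 2: add B to get BB; options L={ 0; 1 } R={ — } so 2
step 3: add B to get BBB; options L={ 0; 1; 2 } R={ — } so 3
step 4: add B to get BBBB; options L={ 0; 1; 2; 3 } R={ — } so 4
step 5: add R to get BBBBR; options L={ 0; 1; 2; 3 } R={ 4 } so 7/2
step 6: add B to get BBBBRB; options L={ 0; 1; 2; 3; 7/2 } R={ 4 } so 15/4
step 7: add B to get BBBBRBB; options L={ 0; 1; 2; 3; 7/2; 15/4 } R={ 4 } so 31/8
step 8: add R to get BBBBRBBR; options L={ 0; 1; 2; 3; 7/2; 15/4 } R={ 31/8; 4 } so 61/16
step 9: add R to get BBBBRBBRR; options L={ 0; 1; 2; 3; 7/2; 15/4 } R={ 61/16; 31/8; 4 } so 121/32
step 10: add B to get BBBBRBBRRB; options L={ 0; 1; 2; 3; 7/2; 15/4; 121/32 } R={ 61/16; 31/8; 4 } so 243/64
step 11: add R to get BBBBRBBRRBR; options L={ 0; 1; 2; 3; 7/2; 15/4; 121/32 } R={ 243/64; 61/16; 31/8; 4 } so 485/128
step 12: add B to get BBBBRBBRRBRB; options L={ 0; 1; 2; 3; 7/2; 15/4; 121/32; 485/128 } R={ 243/64; 61/16; 31/8; 4 } so 971/256
step 13: add R to get BBBBRBBRRBRBR; options L={ 0; 1; 2; 3; 7/2; 15/4; 121/32; 485/128 } R={ 971/256; 243/64; 61/16; 31/8; 4 } so 1941/512
step 14: add R to get BBBBRBBRRBRBRR; options L={ 0; 1; 2; 3; 7/2; 15/4; 121/32; 485/128 } R={ 1941/512; 971/256; 243/64; 61/16; 31/8; 4 } so 3881/1024
step 15: add B to get BBBBRBBRRBRBRRB; options L={ 0; 1; 2; 3; 7/2; 15/4; 121/32; 485/128; 3881/1024 } R={ 1941/512; 971/256; 243/64; 61/16; 31/8; 4 } so 7763/2048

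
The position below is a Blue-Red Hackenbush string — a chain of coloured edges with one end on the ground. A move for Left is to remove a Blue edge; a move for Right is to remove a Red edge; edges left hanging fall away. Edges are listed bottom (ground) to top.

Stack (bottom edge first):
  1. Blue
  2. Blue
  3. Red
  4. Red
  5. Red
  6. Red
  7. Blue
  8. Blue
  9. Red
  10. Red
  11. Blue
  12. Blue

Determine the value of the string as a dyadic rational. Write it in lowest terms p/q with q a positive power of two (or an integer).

Recurse on prefixes of the 12-edge string Blue Blue Red Red Red Red Blue Blue Red Red Blue Blue:
edge 1 of 12 (Blue): { 0 | ∅ } → 1
edge 2 of 12 (Blue): { 0, 1 | ∅ } → 2
edge 3 of 12 (Red): { 0, 1 | 2 } → 3/2
edge 4 of 12 (Red): { 0, 1 | 3/2, 2 } → 5/4
edge 5 of 12 (Red): { 0, 1 | 5/4, 3/2, 2 } → 9/8
edge 6 of 12 (Red): { 0, 1 | 9/8, 5/4, 3/2, 2 } → 17/16
edge 7 of 12 (Blue): { 0, 1, 17/16 | 9/8, 5/4, 3/2, 2 } → 35/32
edge 8 of 12 (Blue): { 0, 1, 17/16, 35/32 | 9/8, 5/4, 3/2, 2 } → 71/64
edge 9 of 12 (Red): { 0, 1, 17/16, 35/32 | 71/64, 9/8, 5/4, 3/2, 2 } → 141/128
edge 10 of 12 (Red): { 0, 1, 17/16, 35/32 | 141/128, 71/64, 9/8, 5/4, 3/2, 2 } → 281/256
edge 11 of 12 (Blue): { 0, 1, 17/16, 35/32, 281/256 | 141/128, 71/64, 9/8, 5/4, 3/2, 2 } → 563/512
edge 12 of 12 (Blue): { 0, 1, 17/16, 35/32, 281/256, 563/512 | 141/128, 71/64, 9/8, 5/4, 3/2, 2 } → 1127/1024

1127/1024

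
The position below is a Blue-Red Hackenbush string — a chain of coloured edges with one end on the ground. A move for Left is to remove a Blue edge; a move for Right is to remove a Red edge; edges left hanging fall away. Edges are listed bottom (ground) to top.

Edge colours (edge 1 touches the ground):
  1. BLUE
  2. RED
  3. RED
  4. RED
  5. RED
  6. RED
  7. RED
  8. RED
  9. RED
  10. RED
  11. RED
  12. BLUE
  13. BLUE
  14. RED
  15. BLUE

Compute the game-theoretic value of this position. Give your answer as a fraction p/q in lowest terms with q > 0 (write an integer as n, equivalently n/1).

27/16384

edge 1 of 15 (BLUE): { 0 | (no moves) } ⇒ 1
edge 2 of 15 (RED): { 0 | 1 } ⇒ 1/2
edge 3 of 15 (RED): { 0 | 1/2 1 } ⇒ 1/4
edge 4 of 15 (RED): { 0 | 1/4 1/2 1 } ⇒ 1/8
edge 5 of 15 (RED): { 0 | 1/8 1/4 1/2 1 } ⇒ 1/16
edge 6 of 15 (RED): { 0 | 1/16 1/8 1/4 1/2 1 } ⇒ 1/32
edge 7 of 15 (RED): { 0 | 1/32 1/16 1/8 1/4 1/2 1 } ⇒ 1/64
edge 8 of 15 (RED): { 0 | 1/64 1/32 1/16 1/8 1/4 1/2 1 } ⇒ 1/128
edge 9 of 15 (RED): { 0 | 1/128 1/64 1/32 1/16 1/8 1/4 1/2 1 } ⇒ 1/256
edge 10 of 15 (RED): { 0 | 1/256 1/128 1/64 1/32 1/16 1/8 1/4 1/2 1 } ⇒ 1/512
edge 11 of 15 (RED): { 0 | 1/512 1/256 1/128 1/64 1/32 1/16 1/8 1/4 1/2 1 } ⇒ 1/1024
edge 12 of 15 (BLUE): { 0 1/1024 | 1/512 1/256 1/128 1/64 1/32 1/16 1/8 1/4 1/2 1 } ⇒ 3/2048
edge 13 of 15 (BLUE): { 0 1/1024 3/2048 | 1/512 1/256 1/128 1/64 1/32 1/16 1/8 1/4 1/2 1 } ⇒ 7/4096
edge 14 of 15 (RED): { 0 1/1024 3/2048 | 7/4096 1/512 1/256 1/128 1/64 1/32 1/16 1/8 1/4 1/2 1 } ⇒ 13/8192
edge 15 of 15 (BLUE): { 0 1/1024 3/2048 13/8192 | 7/4096 1/512 1/256 1/128 1/64 1/32 1/16 1/8 1/4 1/2 1 } ⇒ 27/16384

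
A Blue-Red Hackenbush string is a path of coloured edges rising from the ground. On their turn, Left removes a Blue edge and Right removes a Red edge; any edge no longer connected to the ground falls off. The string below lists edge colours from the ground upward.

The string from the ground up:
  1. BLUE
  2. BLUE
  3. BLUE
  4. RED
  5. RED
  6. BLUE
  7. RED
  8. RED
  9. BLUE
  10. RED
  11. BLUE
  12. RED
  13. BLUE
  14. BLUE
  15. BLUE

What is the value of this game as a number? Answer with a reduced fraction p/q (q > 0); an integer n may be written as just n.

step 1: add BLUE to get B; options L={ 0 } R={ ∅ } — 1
step 2: add BLUE to get BB; options L={ 0,1 } R={ ∅ } — 2
step 3: add BLUE to get BBB; options L={ 0,1,2 } R={ ∅ } — 3
step 4: add RED to get BBBR; options L={ 0,1,2 } R={ 3 } — 5/2
step 5: add RED to get BBBRR; options L={ 0,1,2 } R={ 5/2,3 } — 9/4
step 6: add BLUE to get BBBRRB; options L={ 0,1,2,9/4 } R={ 5/2,3 } — 19/8
step 7: add RED to get BBBRRBR; options L={ 0,1,2,9/4 } R={ 19/8,5/2,3 } — 37/16
step 8: add RED to get BBBRRBRR; options L={ 0,1,2,9/4 } R={ 37/16,19/8,5/2,3 } — 73/32
step 9: add BLUE to get BBBRRBRRB; options L={ 0,1,2,9/4,73/32 } R={ 37/16,19/8,5/2,3 } — 147/64
step 10: add RED to get BBBRRBRRBR; options L={ 0,1,2,9/4,73/32 } R={ 147/64,37/16,19/8,5/2,3 } — 293/128
step 11: add BLUE to get BBBRRBRRBRB; options L={ 0,1,2,9/4,73/32,293/128 } R={ 147/64,37/16,19/8,5/2,3 } — 587/256
step 12: add RED to get BBBRRBRRBRBR; options L={ 0,1,2,9/4,73/32,293/128 } R={ 587/256,147/64,37/16,19/8,5/2,3 } — 1173/512
step 13: add BLUE to get BBBRRBRRBRBRB; options L={ 0,1,2,9/4,73/32,293/128,1173/512 } R={ 587/256,147/64,37/16,19/8,5/2,3 } — 2347/1024
step 14: add BLUE to get BBBRRBRRBRBRBB; options L={ 0,1,2,9/4,73/32,293/128,1173/512,2347/1024 } R={ 587/256,147/64,37/16,19/8,5/2,3 } — 4695/2048
step 15: add BLUE to get BBBRRBRRBRBRBBB; options L={ 0,1,2,9/4,73/32,293/128,1173/512,2347/1024,4695/2048 } R={ 587/256,147/64,37/16,19/8,5/2,3 } — 9391/4096

9391/4096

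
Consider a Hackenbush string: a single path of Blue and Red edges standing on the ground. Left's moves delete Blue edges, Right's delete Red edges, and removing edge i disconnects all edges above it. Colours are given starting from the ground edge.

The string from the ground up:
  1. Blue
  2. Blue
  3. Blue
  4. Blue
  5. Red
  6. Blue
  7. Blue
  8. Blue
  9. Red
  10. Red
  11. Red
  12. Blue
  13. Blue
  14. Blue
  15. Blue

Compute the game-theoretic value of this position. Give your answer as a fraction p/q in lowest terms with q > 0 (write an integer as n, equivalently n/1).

7967/2048

g_1 [B]  L=[0]  R=[none]  — 1
g_2 [BB]  L=[0,1]  R=[none]  — 2
g_3 [BBB]  L=[0,1,2]  R=[none]  — 3
g_4 [BBBB]  L=[0,1,2,3]  R=[none]  — 4
g_5 [BBBBR]  L=[0,1,2,3]  R=[4]  — 7/2
g_6 [BBBBRB]  L=[0,1,2,3,7/2]  R=[4]  — 15/4
g_7 [BBBBRBB]  L=[0,1,2,3,7/2,15/4]  R=[4]  — 31/8
g_8 [BBBBRBBB]  L=[0,1,2,3,7/2,15/4,31/8]  R=[4]  — 63/16
g_9 [BBBBRBBBR]  L=[0,1,2,3,7/2,15/4,31/8]  R=[63/16,4]  — 125/32
g_10 [BBBBRBBBRR]  L=[0,1,2,3,7/2,15/4,31/8]  R=[125/32,63/16,4]  — 249/64
g_11 [BBBBRBBBRRR]  L=[0,1,2,3,7/2,15/4,31/8]  R=[249/64,125/32,63/16,4]  — 497/128
g_12 [BBBBRBBBRRRB]  L=[0,1,2,3,7/2,15/4,31/8,497/128]  R=[249/64,125/32,63/16,4]  — 995/256
g_13 [BBBBRBBBRRRBB]  L=[0,1,2,3,7/2,15/4,31/8,497/128,995/256]  R=[249/64,125/32,63/16,4]  — 1991/512
g_14 [BBBBRBBBRRRBBB]  L=[0,1,2,3,7/2,15/4,31/8,497/128,995/256,1991/512]  R=[249/64,125/32,63/16,4]  — 3983/1024
g_15 [BBBBRBBBRRRBBBB]  L=[0,1,2,3,7/2,15/4,31/8,497/128,995/256,1991/512,3983/1024]  R=[249/64,125/32,63/16,4]  — 7967/2048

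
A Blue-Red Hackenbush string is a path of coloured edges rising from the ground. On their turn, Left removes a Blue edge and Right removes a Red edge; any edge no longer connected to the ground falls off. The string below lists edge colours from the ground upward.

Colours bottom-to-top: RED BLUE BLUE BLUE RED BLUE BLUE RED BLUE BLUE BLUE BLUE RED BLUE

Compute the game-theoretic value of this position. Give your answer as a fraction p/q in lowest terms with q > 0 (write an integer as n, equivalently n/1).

-1157/8192

Recurse on prefixes of the 14-edge string RED BLUE BLUE BLUE RED BLUE BLUE RED BLUE BLUE BLUE BLUE RED BLUE:
v(R) = { ∅ | 0 } → -1
v(RB) = { -1 | 0 } → -1/2
v(RBB) = { -1, -1/2 | 0 } → -1/4
v(RBBB) = { -1, -1/2, -1/4 | 0 } → -1/8
v(RBBBR) = { -1, -1/2, -1/4 | -1/8, 0 } → -3/16
v(RBBBRB) = { -1, -1/2, -1/4, -3/16 | -1/8, 0 } → -5/32
v(RBBBRBB) = { -1, -1/2, -1/4, -3/16, -5/32 | -1/8, 0 } → -9/64
v(RBBBRBBR) = { -1, -1/2, -1/4, -3/16, -5/32 | -9/64, -1/8, 0 } → -19/128
v(RBBBRBBRB) = { -1, -1/2, -1/4, -3/16, -5/32, -19/128 | -9/64, -1/8, 0 } → -37/256
v(RBBBRBBRBB) = { -1, -1/2, -1/4, -3/16, -5/32, -19/128, -37/256 | -9/64, -1/8, 0 } → -73/512
v(RBBBRBBRBBB) = { -1, -1/2, -1/4, -3/16, -5/32, -19/128, -37/256, -73/512 | -9/64, -1/8, 0 } → -145/1024
v(RBBBRBBRBBBB) = { -1, -1/2, -1/4, -3/16, -5/32, -19/128, -37/256, -73/512, -145/1024 | -9/64, -1/8, 0 } → -289/2048
v(RBBBRBBRBBBBR) = { -1, -1/2, -1/4, -3/16, -5/32, -19/128, -37/256, -73/512, -145/1024 | -289/2048, -9/64, -1/8, 0 } → -579/4096
v(RBBBRBBRBBBBRB) = { -1, -1/2, -1/4, -3/16, -5/32, -19/128, -37/256, -73/512, -145/1024, -579/4096 | -289/2048, -9/64, -1/8, 0 } → -1157/8192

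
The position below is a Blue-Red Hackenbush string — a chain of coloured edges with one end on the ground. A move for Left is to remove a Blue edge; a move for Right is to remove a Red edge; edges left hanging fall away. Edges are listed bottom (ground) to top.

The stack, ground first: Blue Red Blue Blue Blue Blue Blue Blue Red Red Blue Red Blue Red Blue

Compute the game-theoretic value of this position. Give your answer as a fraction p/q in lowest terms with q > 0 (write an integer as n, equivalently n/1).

step 1: add Blue to get B; options L={ 0 } R={ none } gives 1
step 2: add Red to get BR; options L={ 0 } R={ 1 } gives 1/2
step 3: add Blue to get BRB; options L={ 0,1/2 } R={ 1 } gives 3/4
step 4: add Blue to get BRBB; options L={ 0,1/2,3/4 } R={ 1 } gives 7/8
step 5: add Blue to get BRBBB; options L={ 0,1/2,3/4,7/8 } R={ 1 } gives 15/16
step 6: add Blue to get BRBBBB; options L={ 0,1/2,3/4,7/8,15/16 } R={ 1 } gives 31/32
step 7: add Blue to get BRBBBBB; options L={ 0,1/2,3/4,7/8,15/16,31/32 } R={ 1 } gives 63/64
step 8: add Blue to get BRBBBBBB; options L={ 0,1/2,3/4,7/8,15/16,31/32,63/64 } R={ 1 } gives 127/128
step 9: add Red to get BRBBBBBBR; options L={ 0,1/2,3/4,7/8,15/16,31/32,63/64 } R={ 127/128,1 } gives 253/256
step 10: add Red to get BRBBBBBBRR; options L={ 0,1/2,3/4,7/8,15/16,31/32,63/64 } R={ 253/256,127/128,1 } gives 505/512
step 11: add Blue to get BRBBBBBBRRB; options L={ 0,1/2,3/4,7/8,15/16,31/32,63/64,505/512 } R={ 253/256,127/128,1 } gives 1011/1024
step 12: add Red to get BRBBBBBBRRBR; options L={ 0,1/2,3/4,7/8,15/16,31/32,63/64,505/512 } R={ 1011/1024,253/256,127/128,1 } gives 2021/2048
step 13: add Blue to get BRBBBBBBRRBRB; options L={ 0,1/2,3/4,7/8,15/16,31/32,63/64,505/512,2021/2048 } R={ 1011/1024,253/256,127/128,1 } gives 4043/4096
step 14: add Red to get BRBBBBBBRRBRBR; options L={ 0,1/2,3/4,7/8,15/16,31/32,63/64,505/512,2021/2048 } R={ 4043/4096,1011/1024,253/256,127/128,1 } gives 8085/8192
step 15: add Blue to get BRBBBBBBRRBRBRB; options L={ 0,1/2,3/4,7/8,15/16,31/32,63/64,505/512,2021/2048,8085/8192 } R={ 4043/4096,1011/1024,253/256,127/128,1 } gives 16171/16384

16171/16384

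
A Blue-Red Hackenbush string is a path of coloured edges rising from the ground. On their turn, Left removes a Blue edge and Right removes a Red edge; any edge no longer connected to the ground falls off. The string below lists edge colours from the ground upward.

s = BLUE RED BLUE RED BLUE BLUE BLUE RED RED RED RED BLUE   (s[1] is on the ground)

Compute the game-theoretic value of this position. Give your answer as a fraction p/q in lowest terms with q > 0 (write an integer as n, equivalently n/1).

B: Left { 0 }, Right { (no moves) } — simplest 1
BR: Left { 0 }, Right { 1 } — simplest 1/2
BRB: Left { 0 1/2 }, Right { 1 } — simplest 3/4
BRBR: Left { 0 1/2 }, Right { 3/4 1 } — simplest 5/8
BRBRB: Left { 0 1/2 5/8 }, Right { 3/4 1 } — simplest 11/16
BRBRBB: Left { 0 1/2 5/8 11/16 }, Right { 3/4 1 } — simplest 23/32
BRBRBBB: Left { 0 1/2 5/8 11/16 23/32 }, Right { 3/4 1 } — simplest 47/64
BRBRBBBR: Left { 0 1/2 5/8 11/16 23/32 }, Right { 47/64 3/4 1 } — simplest 93/128
BRBRBBBRR: Left { 0 1/2 5/8 11/16 23/32 }, Right { 93/128 47/64 3/4 1 } — simplest 185/256
BRBRBBBRRR: Left { 0 1/2 5/8 11/16 23/32 }, Right { 185/256 93/128 47/64 3/4 1 } — simplest 369/512
BRBRBBBRRRR: Left { 0 1/2 5/8 11/16 23/32 }, Right { 369/512 185/256 93/128 47/64 3/4 1 } — simplest 737/1024
BRBRBBBRRRRB: Left { 0 1/2 5/8 11/16 23/32 737/1024 }, Right { 369/512 185/256 93/128 47/64 3/4 1 } — simplest 1475/2048

1475/2048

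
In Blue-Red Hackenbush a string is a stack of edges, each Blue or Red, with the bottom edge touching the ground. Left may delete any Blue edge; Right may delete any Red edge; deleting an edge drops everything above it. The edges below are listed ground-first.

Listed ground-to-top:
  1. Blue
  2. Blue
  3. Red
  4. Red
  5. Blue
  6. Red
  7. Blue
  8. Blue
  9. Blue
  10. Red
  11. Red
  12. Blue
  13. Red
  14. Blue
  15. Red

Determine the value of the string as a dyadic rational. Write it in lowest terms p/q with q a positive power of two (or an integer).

11157/8192

Build v(s[:k]) for k = 1..15, string s = Blue Blue Red Red Blue Red Blue Blue Blue Red Red Blue Red Blue Red.
B: Left { 0 }, Right { · } gives simplest 1
BB: Left { 0, 1 }, Right { · } gives simplest 2
BBR: Left { 0, 1 }, Right { 2 } gives simplest 3/2
BBRR: Left { 0, 1 }, Right { 3/2, 2 } gives simplest 5/4
BBRRB: Left { 0, 1, 5/4 }, Right { 3/2, 2 } gives simplest 11/8
BBRRBR: Left { 0, 1, 5/4 }, Right { 11/8, 3/2, 2 } gives simplest 21/16
BBRRBRB: Left { 0, 1, 5/4, 21/16 }, Right { 11/8, 3/2, 2 } gives simplest 43/32
BBRRBRBB: Left { 0, 1, 5/4, 21/16, 43/32 }, Right { 11/8, 3/2, 2 } gives simplest 87/64
BBRRBRBBB: Left { 0, 1, 5/4, 21/16, 43/32, 87/64 }, Right { 11/8, 3/2, 2 } gives simplest 175/128
BBRRBRBBBR: Left { 0, 1, 5/4, 21/16, 43/32, 87/64 }, Right { 175/128, 11/8, 3/2, 2 } gives simplest 349/256
BBRRBRBBBRR: Left { 0, 1, 5/4, 21/16, 43/32, 87/64 }, Right { 349/256, 175/128, 11/8, 3/2, 2 } gives simplest 697/512
BBRRBRBBBRRB: Left { 0, 1, 5/4, 21/16, 43/32, 87/64, 697/512 }, Right { 349/256, 175/128, 11/8, 3/2, 2 } gives simplest 1395/1024
BBRRBRBBBRRBR: Left { 0, 1, 5/4, 21/16, 43/32, 87/64, 697/512 }, Right { 1395/1024, 349/256, 175/128, 11/8, 3/2, 2 } gives simplest 2789/2048
BBRRBRBBBRRBRB: Left { 0, 1, 5/4, 21/16, 43/32, 87/64, 697/512, 2789/2048 }, Right { 1395/1024, 349/256, 175/128, 11/8, 3/2, 2 } gives simplest 5579/4096
BBRRBRBBBRRBRBR: Left { 0, 1, 5/4, 21/16, 43/32, 87/64, 697/512, 2789/2048 }, Right { 5579/4096, 1395/1024, 349/256, 175/128, 11/8, 3/2, 2 } gives simplest 11157/8192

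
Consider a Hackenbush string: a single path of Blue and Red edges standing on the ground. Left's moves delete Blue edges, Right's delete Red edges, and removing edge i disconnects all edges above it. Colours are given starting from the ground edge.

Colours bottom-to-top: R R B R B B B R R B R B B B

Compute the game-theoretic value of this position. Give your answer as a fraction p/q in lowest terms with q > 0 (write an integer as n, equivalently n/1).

-6353/4096

Recurse on prefixes of the 14-edge string R R B R B B B R R B R B B B:
R: Left { ∅ }, Right { 0 } gives simplest -1
RR: Left { ∅ }, Right { -1, 0 } gives simplest -2
RRB: Left { -2 }, Right { -1, 0 } gives simplest -3/2
RRBR: Left { -2 }, Right { -3/2, -1, 0 } gives simplest -7/4
RRBRB: Left { -2, -7/4 }, Right { -3/2, -1, 0 } gives simplest -13/8
RRBRBB: Left { -2, -7/4, -13/8 }, Right { -3/2, -1, 0 } gives simplest -25/16
RRBRBBB: Left { -2, -7/4, -13/8, -25/16 }, Right { -3/2, -1, 0 } gives simplest -49/32
RRBRBBBR: Left { -2, -7/4, -13/8, -25/16 }, Right { -49/32, -3/2, -1, 0 } gives simplest -99/64
RRBRBBBRR: Left { -2, -7/4, -13/8, -25/16 }, Right { -99/64, -49/32, -3/2, -1, 0 } gives simplest -199/128
RRBRBBBRRB: Left { -2, -7/4, -13/8, -25/16, -199/128 }, Right { -99/64, -49/32, -3/2, -1, 0 } gives simplest -397/256
RRBRBBBRRBR: Left { -2, -7/4, -13/8, -25/16, -199/128 }, Right { -397/256, -99/64, -49/32, -3/2, -1, 0 } gives simplest -795/512
RRBRBBBRRBRB: Left { -2, -7/4, -13/8, -25/16, -199/128, -795/512 }, Right { -397/256, -99/64, -49/32, -3/2, -1, 0 } gives simplest -1589/1024
RRBRBBBRRBRBB: Left { -2, -7/4, -13/8, -25/16, -199/128, -795/512, -1589/1024 }, Right { -397/256, -99/64, -49/32, -3/2, -1, 0 } gives simplest -3177/2048
RRBRBBBRRBRBBB: Left { -2, -7/4, -13/8, -25/16, -199/128, -795/512, -1589/1024, -3177/2048 }, Right { -397/256, -99/64, -49/32, -3/2, -1, 0 } gives simplest -6353/4096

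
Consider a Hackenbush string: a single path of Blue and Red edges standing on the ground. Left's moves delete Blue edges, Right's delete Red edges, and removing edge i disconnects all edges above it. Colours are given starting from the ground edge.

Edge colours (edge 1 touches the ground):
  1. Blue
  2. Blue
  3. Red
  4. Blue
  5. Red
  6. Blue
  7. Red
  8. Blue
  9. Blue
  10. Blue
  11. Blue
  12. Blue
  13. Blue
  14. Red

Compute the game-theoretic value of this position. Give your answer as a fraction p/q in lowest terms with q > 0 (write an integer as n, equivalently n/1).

step 1: add Blue to get B; options L={ 0 } R={ · } → 1
step 2: add Blue to get BB; options L={ 0,1 } R={ · } → 2
step 3: add Red to get BBR; options L={ 0,1 } R={ 2 } → 3/2
step 4: add Blue to get BBRB; options L={ 0,1,3/2 } R={ 2 } → 7/4
step 5: add Red to get BBRBR; options L={ 0,1,3/2 } R={ 7/4,2 } → 13/8
step 6: add Blue to get BBRBRB; options L={ 0,1,3/2,13/8 } R={ 7/4,2 } → 27/16
step 7: add Red to get BBRBRBR; options L={ 0,1,3/2,13/8 } R={ 27/16,7/4,2 } → 53/32
step 8: add Blue to get BBRBRBRB; options L={ 0,1,3/2,13/8,53/32 } R={ 27/16,7/4,2 } → 107/64
step 9: add Blue to get BBRBRBRBB; options L={ 0,1,3/2,13/8,53/32,107/64 } R={ 27/16,7/4,2 } → 215/128
step 10: add Blue to get BBRBRBRBBB; options L={ 0,1,3/2,13/8,53/32,107/64,215/128 } R={ 27/16,7/4,2 } → 431/256
step 11: add Blue to get BBRBRBRBBBB; options L={ 0,1,3/2,13/8,53/32,107/64,215/128,431/256 } R={ 27/16,7/4,2 } → 863/512
step 12: add Blue to get BBRBRBRBBBBB; options L={ 0,1,3/2,13/8,53/32,107/64,215/128,431/256,863/512 } R={ 27/16,7/4,2 } → 1727/1024
step 13: add Blue to get BBRBRBRBBBBBB; options L={ 0,1,3/2,13/8,53/32,107/64,215/128,431/256,863/512,1727/1024 } R={ 27/16,7/4,2 } → 3455/2048
step 14: add Red to get BBRBRBRBBBBBBR; options L={ 0,1,3/2,13/8,53/32,107/64,215/128,431/256,863/512,1727/1024 } R={ 3455/2048,27/16,7/4,2 } → 6909/4096

6909/4096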